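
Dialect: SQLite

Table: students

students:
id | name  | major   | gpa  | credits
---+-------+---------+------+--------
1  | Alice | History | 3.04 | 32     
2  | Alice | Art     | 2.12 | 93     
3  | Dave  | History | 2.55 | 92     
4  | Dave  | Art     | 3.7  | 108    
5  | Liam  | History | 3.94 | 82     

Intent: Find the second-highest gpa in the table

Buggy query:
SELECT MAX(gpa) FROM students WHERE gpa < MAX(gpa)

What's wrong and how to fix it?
Bug: The inner MAX is an aggregate inside WHERE, which is not allowed

Fix: Put the inner MAX in a scalar subquery

Corrected query:
SELECT MAX(gpa) FROM students WHERE gpa < (SELECT MAX(gpa) FROM students)

Result:
MAX(gpa)
--------
3.7     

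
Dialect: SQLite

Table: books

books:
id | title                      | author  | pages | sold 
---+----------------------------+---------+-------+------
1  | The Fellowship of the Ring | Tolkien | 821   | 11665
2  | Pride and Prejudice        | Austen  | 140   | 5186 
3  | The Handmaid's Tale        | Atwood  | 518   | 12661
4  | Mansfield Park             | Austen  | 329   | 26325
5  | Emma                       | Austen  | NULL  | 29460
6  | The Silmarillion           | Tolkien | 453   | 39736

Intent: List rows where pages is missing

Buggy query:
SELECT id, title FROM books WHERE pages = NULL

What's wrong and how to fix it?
Bug: Comparing to NULL with '=' never matches; NULL = NULL is unknown, not true

Fix: Replace '= NULL' with 'IS NULL'

Corrected query:
SELECT id, title FROM books WHERE pages IS NULL

Result:
id | title
---+------
5  | Emma 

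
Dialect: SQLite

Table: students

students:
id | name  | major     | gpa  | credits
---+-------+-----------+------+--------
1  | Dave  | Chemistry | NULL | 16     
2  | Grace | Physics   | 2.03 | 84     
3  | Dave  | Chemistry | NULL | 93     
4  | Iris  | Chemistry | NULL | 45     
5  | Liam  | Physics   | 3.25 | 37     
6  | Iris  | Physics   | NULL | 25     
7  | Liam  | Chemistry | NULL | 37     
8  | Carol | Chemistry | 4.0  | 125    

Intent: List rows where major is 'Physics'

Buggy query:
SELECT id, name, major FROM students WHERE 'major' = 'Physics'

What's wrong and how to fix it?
Bug: 'major' in single quotes is a string literal, not the column; the comparison is literal-vs-literal and never true

Fix: Remove the quotes around the column name (or use double quotes for an identifier)

Corrected query:
SELECT id, name, major FROM students WHERE major = 'Physics'

Result:
id | name  | major  
---+-------+--------
2  | Grace | Physics
5  | Liam  | Physics
6  | Iris  | Physics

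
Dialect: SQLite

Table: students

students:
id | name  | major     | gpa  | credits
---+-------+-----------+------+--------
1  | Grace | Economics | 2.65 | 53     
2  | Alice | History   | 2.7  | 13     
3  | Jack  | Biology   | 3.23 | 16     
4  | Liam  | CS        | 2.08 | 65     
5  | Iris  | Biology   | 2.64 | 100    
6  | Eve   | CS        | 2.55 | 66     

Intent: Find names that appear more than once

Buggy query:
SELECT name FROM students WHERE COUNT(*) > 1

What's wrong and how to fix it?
Bug: WHERE can't reference COUNT(*); aggregates are computed after WHERE

Fix: Group first, then use HAVING for the count condition

Corrected query:
SELECT name FROM students GROUP BY name HAVING COUNT(*) > 1

Result:
(no rows)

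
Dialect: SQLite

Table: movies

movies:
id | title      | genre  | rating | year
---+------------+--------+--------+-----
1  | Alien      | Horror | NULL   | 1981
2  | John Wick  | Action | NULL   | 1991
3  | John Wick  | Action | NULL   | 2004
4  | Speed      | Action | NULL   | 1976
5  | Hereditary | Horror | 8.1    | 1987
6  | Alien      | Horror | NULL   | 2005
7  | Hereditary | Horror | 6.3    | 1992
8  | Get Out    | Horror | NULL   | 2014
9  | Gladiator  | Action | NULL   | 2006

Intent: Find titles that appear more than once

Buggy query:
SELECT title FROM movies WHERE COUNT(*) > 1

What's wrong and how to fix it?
Bug: WHERE can't reference COUNT(*); aggregates are computed after WHERE

Fix: GROUP BY title, then filter groups with HAVING COUNT(*) > 1

Corrected query:
SELECT title FROM movies GROUP BY title HAVING COUNT(*) > 1

Result:
title     
----------
Alien     
Hereditary
John Wick 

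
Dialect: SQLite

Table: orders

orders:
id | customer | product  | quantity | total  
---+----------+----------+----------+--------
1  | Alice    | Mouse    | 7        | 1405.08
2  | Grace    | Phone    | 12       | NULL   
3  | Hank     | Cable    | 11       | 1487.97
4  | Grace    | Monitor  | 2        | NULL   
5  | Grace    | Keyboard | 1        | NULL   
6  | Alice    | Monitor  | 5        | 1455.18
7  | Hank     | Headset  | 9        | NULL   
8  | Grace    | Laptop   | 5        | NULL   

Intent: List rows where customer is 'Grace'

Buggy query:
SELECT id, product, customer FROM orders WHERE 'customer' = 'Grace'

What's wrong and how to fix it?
Bug: 'customer' in single quotes is a string literal, not the column; the comparison is literal-vs-literal and never true

Fix: Reference the column as customer without single quotes

Corrected query:
SELECT id, product, customer FROM orders WHERE customer = 'Grace'

Result:
id | product  | customer
---+----------+---------
2  | Phone    | Grace   
4  | Monitor  | Grace   
5  | Keyboard | Grace   
8  | Laptop   | Grace   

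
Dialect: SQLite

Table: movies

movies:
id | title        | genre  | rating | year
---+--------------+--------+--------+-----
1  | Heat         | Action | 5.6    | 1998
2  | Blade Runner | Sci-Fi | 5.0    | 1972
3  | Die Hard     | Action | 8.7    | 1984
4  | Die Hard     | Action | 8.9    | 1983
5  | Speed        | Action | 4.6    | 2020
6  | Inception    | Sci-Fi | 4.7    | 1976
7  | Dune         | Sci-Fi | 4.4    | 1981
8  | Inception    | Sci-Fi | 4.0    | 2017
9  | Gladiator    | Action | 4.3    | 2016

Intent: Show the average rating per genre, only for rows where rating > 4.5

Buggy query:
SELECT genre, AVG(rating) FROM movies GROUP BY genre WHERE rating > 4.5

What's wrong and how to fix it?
Bug: WHERE cannot follow GROUP BY

Fix: Place WHERE between FROM and GROUP BY

Corrected query:
SELECT genre, AVG(rating) FROM movies WHERE rating > 4.5 GROUP BY genre

Result:
genre  | AVG(rating)
-------+------------
Action | 6.95       
Sci-Fi | 4.85       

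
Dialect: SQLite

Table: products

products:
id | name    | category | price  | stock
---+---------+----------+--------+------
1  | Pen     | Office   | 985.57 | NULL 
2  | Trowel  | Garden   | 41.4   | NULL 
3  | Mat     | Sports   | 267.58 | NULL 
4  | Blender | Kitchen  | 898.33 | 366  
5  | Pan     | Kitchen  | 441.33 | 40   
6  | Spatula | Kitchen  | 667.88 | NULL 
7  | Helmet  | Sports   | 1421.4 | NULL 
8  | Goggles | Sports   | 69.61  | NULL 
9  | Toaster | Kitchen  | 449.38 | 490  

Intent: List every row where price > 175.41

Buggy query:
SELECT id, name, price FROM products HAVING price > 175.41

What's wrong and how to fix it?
Bug: HAVING filters the output of aggregation, but this query has no GROUP BY and no aggregate functions, so SQLite rejects it (HAVING clause on a non-aggregate query); the condition here is per row

Fix: Replace HAVING with WHERE since the condition applies to individual rows

Corrected query:
SELECT id, name, price FROM products WHERE price > 175.41

Result:
id | name    | price 
---+---------+-------
1  | Pen     | 985.57
3  | Mat     | 267.58
4  | Blender | 898.33
5  | Pan     | 441.33
6  | Spatula | 667.88
7  | Helmet  | 1421.4
9  | Toaster | 449.38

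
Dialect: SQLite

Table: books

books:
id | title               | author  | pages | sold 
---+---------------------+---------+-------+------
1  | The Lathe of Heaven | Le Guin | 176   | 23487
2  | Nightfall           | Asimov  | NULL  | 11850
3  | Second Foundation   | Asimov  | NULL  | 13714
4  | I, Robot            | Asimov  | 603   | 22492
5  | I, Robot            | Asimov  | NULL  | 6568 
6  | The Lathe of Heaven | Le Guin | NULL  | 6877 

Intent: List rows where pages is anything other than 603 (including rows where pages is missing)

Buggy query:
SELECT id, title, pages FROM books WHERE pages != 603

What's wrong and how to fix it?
Bug: 'pages != 603' is unknown when pages is NULL, so NULL rows are silently excluded

Fix: Add an explicit OR pages IS NULL to include the missing-value rows

Corrected query:
SELECT id, title, pages FROM books WHERE pages != 603 OR pages IS NULL

Result:
id | title               | pages
---+---------------------+------
1  | The Lathe of Heaven | 176  
2  | Nightfall           | NULL 
3  | Second Foundation   | NULL 
5  | I, Robot            | NULL 
6  | The Lathe of Heaven | NULL 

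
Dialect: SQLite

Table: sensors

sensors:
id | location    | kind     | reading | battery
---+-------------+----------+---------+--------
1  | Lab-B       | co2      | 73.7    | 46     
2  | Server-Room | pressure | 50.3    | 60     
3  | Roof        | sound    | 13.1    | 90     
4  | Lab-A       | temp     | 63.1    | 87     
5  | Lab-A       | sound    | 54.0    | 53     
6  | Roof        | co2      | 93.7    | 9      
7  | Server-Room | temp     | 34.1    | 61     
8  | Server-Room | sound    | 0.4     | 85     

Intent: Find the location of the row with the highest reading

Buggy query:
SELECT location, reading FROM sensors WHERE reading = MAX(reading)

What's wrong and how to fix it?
Bug: MAX(reading) is an aggregate and cannot be used directly in WHERE

Fix: Use a subquery: WHERE reading = (SELECT MAX(reading) FROM sensors)

Corrected query:
SELECT location, reading FROM sensors WHERE reading = (SELECT MAX(reading) FROM sensors)

Result:
location | reading
---------+--------
Roof     | 93.7   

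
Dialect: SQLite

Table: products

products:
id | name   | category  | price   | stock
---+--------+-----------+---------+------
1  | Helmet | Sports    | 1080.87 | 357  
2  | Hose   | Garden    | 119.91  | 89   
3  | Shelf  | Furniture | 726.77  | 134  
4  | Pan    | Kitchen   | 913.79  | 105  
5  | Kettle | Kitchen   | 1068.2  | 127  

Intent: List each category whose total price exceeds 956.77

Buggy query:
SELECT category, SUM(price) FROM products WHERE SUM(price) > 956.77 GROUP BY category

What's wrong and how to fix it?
Bug: Aggregate functions cannot appear in a WHERE clause

Fix: Move the aggregate condition to a HAVING clause

Corrected query:
SELECT category, SUM(price) FROM products GROUP BY category HAVING SUM(price) > 956.77

Result:
category | SUM(price)
---------+-----------
Kitchen  | 1981.99   
Sports   | 1080.87   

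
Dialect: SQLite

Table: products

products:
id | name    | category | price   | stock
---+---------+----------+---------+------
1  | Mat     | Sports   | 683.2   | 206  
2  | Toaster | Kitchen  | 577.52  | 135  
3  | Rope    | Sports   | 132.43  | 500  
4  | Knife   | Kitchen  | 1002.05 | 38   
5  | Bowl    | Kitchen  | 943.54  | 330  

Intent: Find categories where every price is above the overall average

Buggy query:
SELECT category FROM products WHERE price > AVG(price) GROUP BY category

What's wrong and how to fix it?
Bug: WHERE evaluates per row before aggregation, so AVG() is unavailable

Fix: Compute the overall average in a scalar subquery and compare each group's MIN against it in HAVING

Corrected query:
SELECT category FROM products GROUP BY category HAVING MIN(price) > (SELECT AVG(price) FROM products)

Result:
(no rows)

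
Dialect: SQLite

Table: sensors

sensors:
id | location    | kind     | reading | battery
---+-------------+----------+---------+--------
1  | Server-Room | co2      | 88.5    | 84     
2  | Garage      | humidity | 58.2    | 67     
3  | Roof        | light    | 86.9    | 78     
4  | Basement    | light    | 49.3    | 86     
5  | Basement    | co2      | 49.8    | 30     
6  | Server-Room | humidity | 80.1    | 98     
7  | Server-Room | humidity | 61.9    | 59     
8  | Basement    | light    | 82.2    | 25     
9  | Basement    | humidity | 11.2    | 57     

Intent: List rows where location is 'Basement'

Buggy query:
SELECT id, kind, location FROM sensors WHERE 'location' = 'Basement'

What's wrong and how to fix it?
Bug: Single quotes denote string literals in SQL; the column name is being compared as a constant string

Fix: Remove the quotes around the column name (or use double quotes for an identifier)

Corrected query:
SELECT id, kind, location FROM sensors WHERE location = 'Basement'

Result:
id | kind     | location
---+----------+---------
4  | light    | Basement
5  | co2      | Basement
8  | light    | Basement
9  | humidity | Basement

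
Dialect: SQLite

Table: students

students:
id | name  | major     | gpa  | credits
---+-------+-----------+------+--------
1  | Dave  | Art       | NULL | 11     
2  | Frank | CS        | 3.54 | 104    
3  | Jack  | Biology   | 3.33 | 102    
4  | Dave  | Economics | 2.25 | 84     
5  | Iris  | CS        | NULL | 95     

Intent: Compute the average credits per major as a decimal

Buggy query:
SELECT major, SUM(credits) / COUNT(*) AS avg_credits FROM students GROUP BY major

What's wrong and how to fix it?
Bug: Both operands are integers, so '/' performs integer division and truncates

Fix: Multiply by 1.0 (or CAST to REAL) to force floating-point division

Corrected query:
SELECT major, SUM(credits) * 1.0 / COUNT(*) AS avg_credits FROM students GROUP BY major

Result:
major     | avg_credits
----------+------------
Art       | 11         
Biology   | 102        
CS        | 99.5       
Economics | 84         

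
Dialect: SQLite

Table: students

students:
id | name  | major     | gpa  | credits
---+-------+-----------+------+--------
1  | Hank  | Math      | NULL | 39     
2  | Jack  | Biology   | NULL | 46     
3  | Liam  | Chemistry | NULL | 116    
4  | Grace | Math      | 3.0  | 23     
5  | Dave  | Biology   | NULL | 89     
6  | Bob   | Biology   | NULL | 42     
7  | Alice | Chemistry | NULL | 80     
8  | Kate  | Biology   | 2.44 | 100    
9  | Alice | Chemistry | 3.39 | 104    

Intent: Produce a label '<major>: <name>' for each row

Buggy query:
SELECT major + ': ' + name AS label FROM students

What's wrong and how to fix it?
Bug: '+' is numeric addition; on text columns SQLite converts them to 0 instead of concatenating

Fix: Replace + with || to concatenate text

Corrected query:
SELECT major || ': ' || name AS label FROM students

Result:
label           
----------------
Math: Hank      
Biology: Jack   
Chemistry: Liam 
Math: Grace     
Biology: Dave   
Biology: Bob    
Chemistry: Alice
Biology: Kate   
Chemistry: Alice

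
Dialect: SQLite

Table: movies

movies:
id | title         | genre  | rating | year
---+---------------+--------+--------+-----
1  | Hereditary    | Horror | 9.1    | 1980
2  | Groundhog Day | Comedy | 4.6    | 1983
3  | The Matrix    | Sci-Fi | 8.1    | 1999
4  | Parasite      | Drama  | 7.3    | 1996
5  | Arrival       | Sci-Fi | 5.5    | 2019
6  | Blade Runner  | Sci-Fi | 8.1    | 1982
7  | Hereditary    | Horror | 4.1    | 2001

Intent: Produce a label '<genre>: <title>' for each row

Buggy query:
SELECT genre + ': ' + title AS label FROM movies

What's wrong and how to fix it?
Bug: SQLite uses || for string concatenation; + coerces text to numbers (yielding 0)

Fix: Replace + with || to concatenate text

Corrected query:
SELECT genre || ': ' || title AS label FROM movies

Result:
label                
---------------------
Horror: Hereditary   
Comedy: Groundhog Day
Sci-Fi: The Matrix   
Drama: Parasite      
Sci-Fi: Arrival      
Sci-Fi: Blade Runner 
Horror: Hereditary   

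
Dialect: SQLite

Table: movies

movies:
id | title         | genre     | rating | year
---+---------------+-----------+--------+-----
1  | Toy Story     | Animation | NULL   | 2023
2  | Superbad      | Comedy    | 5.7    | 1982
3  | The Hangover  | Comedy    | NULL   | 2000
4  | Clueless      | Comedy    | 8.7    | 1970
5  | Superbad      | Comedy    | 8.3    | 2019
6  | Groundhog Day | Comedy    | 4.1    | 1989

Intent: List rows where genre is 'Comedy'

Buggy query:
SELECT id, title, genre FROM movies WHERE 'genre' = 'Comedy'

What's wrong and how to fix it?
Bug: Single quotes denote string literals in SQL; the column name is being compared as a constant string

Fix: Reference the column as genre without single quotes

Corrected query:
SELECT id, title, genre FROM movies WHERE genre = 'Comedy'

Result:
id | title         | genre 
---+---------------+-------
2  | Superbad      | Comedy
3  | The Hangover  | Comedy
4  | Clueless      | Comedy
5  | Superbad      | Comedy
6  | Groundhog Day | Comedy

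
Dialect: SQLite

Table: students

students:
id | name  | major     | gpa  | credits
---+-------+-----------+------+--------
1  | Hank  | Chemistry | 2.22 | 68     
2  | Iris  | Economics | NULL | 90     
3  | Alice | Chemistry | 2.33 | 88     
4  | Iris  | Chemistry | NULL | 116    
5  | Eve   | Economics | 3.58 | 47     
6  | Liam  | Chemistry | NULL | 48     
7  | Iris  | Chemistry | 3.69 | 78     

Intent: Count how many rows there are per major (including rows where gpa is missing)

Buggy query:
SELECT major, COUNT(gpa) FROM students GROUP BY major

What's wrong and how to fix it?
Bug: COUNT(gpa) skips NULLs, so groups with missing gpa are undercounted

Fix: Replace COUNT(gpa) with COUNT(*)

Corrected query:
SELECT major, COUNT(*) FROM students GROUP BY major

Result:
major     | COUNT(*)
----------+---------
Chemistry | 5       
Economics | 2       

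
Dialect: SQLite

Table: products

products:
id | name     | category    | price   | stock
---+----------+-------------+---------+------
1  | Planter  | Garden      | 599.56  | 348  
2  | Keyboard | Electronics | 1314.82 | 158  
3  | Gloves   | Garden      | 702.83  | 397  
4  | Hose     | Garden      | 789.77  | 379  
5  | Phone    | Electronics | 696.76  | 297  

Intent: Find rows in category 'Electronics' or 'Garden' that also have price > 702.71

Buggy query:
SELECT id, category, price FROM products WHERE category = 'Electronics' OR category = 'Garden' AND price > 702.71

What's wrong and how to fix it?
Bug: Without parentheses, AND is evaluated before OR, so the price filter only applies to the 'Garden' branch

Fix: Add parentheses around the OR so the AND applies to both alternatives

Corrected query:
SELECT id, category, price FROM products WHERE (category = 'Electronics' OR category = 'Garden') AND price > 702.71

Result:
id | category    | price  
---+-------------+--------
2  | Electronics | 1314.82
3  | Garden      | 702.83 
4  | Garden      | 789.77 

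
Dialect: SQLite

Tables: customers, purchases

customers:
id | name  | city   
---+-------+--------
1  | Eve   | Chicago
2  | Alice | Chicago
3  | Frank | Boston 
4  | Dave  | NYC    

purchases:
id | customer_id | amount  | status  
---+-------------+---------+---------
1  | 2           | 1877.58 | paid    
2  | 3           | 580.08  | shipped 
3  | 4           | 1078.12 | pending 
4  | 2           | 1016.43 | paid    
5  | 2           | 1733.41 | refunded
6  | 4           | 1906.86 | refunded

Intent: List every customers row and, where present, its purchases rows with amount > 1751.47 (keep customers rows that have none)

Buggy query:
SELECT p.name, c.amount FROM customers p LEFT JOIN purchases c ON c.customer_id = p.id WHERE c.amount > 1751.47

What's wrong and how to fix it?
Bug: A WHERE condition on the right-hand table after LEFT JOIN drops unmatched parents

Fix: Move the right-table condition into the ON clause so unmatched parents are kept

Corrected query:
SELECT p.name, c.amount FROM customers p LEFT JOIN purchases c ON c.customer_id = p.id AND c.amount > 1751.47

Result:
name  | amount 
------+--------
Eve   | NULL   
Alice | 1877.58
Frank | NULL   
Dave  | 1906.86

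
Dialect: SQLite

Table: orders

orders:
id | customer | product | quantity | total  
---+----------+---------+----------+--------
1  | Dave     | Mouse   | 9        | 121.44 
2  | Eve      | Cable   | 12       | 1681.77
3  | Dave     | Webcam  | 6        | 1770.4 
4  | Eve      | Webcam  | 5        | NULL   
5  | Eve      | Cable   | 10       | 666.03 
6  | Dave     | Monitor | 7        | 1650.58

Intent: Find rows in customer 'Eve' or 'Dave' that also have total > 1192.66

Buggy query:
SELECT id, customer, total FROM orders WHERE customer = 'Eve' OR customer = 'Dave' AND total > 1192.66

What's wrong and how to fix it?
Bug: AND binds tighter than OR, so this parses as customer = 'Eve' OR (customer = 'Dave' AND total > 1192.66)

Fix: Group the OR with parentheses (or use IN), then AND the threshold

Corrected query:
SELECT id, customer, total FROM orders WHERE (customer = 'Eve' OR customer = 'Dave') AND total > 1192.66

Result:
id | customer | total  
---+----------+--------
2  | Eve      | 1681.77
3  | Dave     | 1770.4 
6  | Dave     | 1650.58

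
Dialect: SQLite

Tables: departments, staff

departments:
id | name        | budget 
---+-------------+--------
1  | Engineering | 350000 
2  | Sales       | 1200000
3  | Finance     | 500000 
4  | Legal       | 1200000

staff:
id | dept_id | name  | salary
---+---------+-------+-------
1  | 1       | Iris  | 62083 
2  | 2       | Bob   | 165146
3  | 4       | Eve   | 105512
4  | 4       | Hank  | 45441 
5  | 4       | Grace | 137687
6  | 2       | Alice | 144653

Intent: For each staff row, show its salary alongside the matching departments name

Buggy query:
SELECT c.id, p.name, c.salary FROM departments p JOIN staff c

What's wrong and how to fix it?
Bug: Missing join condition: each staff row is matched to all departments rows instead of just its own

Fix: Add ON c.dept_id = p.id to the JOIN

Corrected query:
SELECT c.id, p.name, c.salary FROM departments p JOIN staff c ON c.dept_id = p.id

Result:
id | name        | salary
---+-------------+-------
1  | Engineering | 62083 
2  | Sales       | 165146
3  | Legal       | 105512
4  | Legal       | 45441 
5  | Legal       | 137687
6  | Sales       | 144653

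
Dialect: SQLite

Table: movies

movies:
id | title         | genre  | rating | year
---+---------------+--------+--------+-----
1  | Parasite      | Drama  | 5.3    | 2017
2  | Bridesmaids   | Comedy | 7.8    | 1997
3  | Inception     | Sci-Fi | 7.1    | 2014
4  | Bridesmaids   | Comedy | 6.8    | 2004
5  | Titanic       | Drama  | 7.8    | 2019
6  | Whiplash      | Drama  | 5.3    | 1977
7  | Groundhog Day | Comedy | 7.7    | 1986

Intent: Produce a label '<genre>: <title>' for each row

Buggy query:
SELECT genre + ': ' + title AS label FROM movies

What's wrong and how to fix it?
Bug: SQLite uses || for string concatenation; + coerces text to numbers (yielding 0)

Fix: Replace + with || to concatenate text

Corrected query:
SELECT genre || ': ' || title AS label FROM movies

Result:
label                
---------------------
Drama: Parasite      
Comedy: Bridesmaids  
Sci-Fi: Inception    
Comedy: Bridesmaids  
Drama: Titanic       
Drama: Whiplash      
Comedy: Groundhog Day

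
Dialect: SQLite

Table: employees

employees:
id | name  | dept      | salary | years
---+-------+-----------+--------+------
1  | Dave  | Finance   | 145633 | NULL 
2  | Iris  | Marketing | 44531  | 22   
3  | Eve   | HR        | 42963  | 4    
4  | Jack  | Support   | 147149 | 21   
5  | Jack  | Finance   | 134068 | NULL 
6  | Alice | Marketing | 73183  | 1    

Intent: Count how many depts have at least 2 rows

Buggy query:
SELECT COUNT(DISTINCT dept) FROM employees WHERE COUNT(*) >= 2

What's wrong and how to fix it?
Bug: COUNT(*) cannot appear in WHERE; the per-group count doesn't exist yet

Fix: Group first with HAVING COUNT(*) >= 2, then COUNT the resulting groups

Corrected query:
SELECT COUNT(*) FROM (SELECT dept FROM employees GROUP BY dept HAVING COUNT(*) >= 2)

Result:
COUNT(*)
--------
2       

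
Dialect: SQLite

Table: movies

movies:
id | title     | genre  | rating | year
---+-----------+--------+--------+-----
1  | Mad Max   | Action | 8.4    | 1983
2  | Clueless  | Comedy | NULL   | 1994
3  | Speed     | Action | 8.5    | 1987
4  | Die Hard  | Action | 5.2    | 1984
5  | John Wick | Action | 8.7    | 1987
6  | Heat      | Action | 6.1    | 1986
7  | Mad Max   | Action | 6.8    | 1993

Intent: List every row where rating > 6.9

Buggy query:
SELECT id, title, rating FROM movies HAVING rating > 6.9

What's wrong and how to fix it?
Bug: This is a non-aggregate query (no GROUP BY, no aggregates), so in SQLite the HAVING clause is invalid here; a row-level condition belongs in WHERE

Fix: Replace HAVING with WHERE since the condition applies to individual rows

Corrected query:
SELECT id, title, rating FROM movies WHERE rating > 6.9

Result:
id | title     | rating
---+-----------+-------
1  | Mad Max   | 8.4   
3  | Speed     | 8.5   
5  | John Wick | 8.7   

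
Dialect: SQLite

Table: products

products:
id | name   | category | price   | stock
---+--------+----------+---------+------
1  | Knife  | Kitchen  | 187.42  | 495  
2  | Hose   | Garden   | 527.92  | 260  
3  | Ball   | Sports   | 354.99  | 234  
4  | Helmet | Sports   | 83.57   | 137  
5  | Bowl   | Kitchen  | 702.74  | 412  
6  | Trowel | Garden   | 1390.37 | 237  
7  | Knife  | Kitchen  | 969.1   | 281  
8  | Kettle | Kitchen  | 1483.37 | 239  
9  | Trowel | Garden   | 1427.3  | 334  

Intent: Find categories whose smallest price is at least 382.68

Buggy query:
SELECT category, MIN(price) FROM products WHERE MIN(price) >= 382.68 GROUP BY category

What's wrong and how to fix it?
Bug: MIN() in WHERE is a misuse of aggregate

Fix: Replace WHERE with HAVING after the GROUP BY

Corrected query:
SELECT category, MIN(price) FROM products GROUP BY category HAVING MIN(price) >= 382.68

Result:
category | MIN(price)
---------+-----------
Garden   | 527.92    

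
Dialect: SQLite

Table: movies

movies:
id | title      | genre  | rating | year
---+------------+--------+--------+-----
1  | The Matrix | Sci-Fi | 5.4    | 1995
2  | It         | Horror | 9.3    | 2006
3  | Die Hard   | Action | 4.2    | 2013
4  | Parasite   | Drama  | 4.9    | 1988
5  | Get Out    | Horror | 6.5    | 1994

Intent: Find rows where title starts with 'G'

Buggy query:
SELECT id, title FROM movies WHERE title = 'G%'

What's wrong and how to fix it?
Bug: '=' compares the literal string including the % character; pattern matching needs LIKE

Fix: Use LIKE for wildcard pattern matching

Corrected query:
SELECT id, title FROM movies WHERE title LIKE 'G%'

Result:
id | title  
---+--------
5  | Get Out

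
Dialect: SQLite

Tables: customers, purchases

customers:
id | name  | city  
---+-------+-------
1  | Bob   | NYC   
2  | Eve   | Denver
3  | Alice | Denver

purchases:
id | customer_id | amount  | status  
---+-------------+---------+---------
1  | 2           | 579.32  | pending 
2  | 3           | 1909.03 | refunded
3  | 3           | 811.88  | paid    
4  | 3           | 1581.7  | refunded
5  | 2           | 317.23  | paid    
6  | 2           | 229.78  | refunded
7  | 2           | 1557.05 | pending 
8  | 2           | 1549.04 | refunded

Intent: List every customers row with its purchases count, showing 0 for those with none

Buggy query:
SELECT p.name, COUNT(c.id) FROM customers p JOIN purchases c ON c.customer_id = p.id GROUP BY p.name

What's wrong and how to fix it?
Bug: INNER JOIN drops customers rows that have no matching purchases rows

Fix: Switch to LEFT JOIN to retain unmatched parent rows

Corrected query:
SELECT p.name, COUNT(c.id) FROM customers p LEFT JOIN purchases c ON c.customer_id = p.id GROUP BY p.name

Result:
name  | COUNT(c.id)
------+------------
Alice | 3          
Bob   | 0          
Eve   | 5          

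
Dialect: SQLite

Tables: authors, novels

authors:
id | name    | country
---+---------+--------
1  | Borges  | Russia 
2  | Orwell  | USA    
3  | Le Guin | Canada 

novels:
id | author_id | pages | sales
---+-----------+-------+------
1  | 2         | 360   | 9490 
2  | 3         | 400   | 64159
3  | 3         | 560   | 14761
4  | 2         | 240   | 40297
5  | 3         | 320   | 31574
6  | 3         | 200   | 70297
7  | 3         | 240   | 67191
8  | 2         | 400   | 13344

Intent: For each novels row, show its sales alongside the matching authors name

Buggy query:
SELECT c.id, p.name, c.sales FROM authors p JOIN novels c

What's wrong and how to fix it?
Bug: Missing join condition: each novels row is matched to all authors rows instead of just its own

Fix: Add ON c.author_id = p.id to the JOIN

Corrected query:
SELECT c.id, p.name, c.sales FROM authors p JOIN novels c ON c.author_id = p.id

Result:
id | name    | sales
---+---------+------
1  | Orwell  | 9490 
2  | Le Guin | 64159
3  | Le Guin | 14761
4  | Orwell  | 40297
5  | Le Guin | 31574
6  | Le Guin | 70297
7  | Le Guin | 67191
8  | Orwell  | 13344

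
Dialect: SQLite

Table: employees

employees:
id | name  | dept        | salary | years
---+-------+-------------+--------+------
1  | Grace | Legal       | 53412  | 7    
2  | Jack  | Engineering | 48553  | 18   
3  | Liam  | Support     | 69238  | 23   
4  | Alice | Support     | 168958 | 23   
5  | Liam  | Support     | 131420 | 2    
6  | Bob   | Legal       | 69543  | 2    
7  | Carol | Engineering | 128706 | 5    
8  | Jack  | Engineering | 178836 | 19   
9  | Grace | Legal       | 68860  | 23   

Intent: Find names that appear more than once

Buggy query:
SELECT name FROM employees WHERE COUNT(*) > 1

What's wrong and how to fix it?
Bug: WHERE can't reference COUNT(*); aggregates are computed after WHERE

Fix: GROUP BY name, then filter groups with HAVING COUNT(*) > 1

Corrected query:
SELECT name FROM employees GROUP BY name HAVING COUNT(*) > 1

Result:
name 
-----
Grace
Jack 
Liam 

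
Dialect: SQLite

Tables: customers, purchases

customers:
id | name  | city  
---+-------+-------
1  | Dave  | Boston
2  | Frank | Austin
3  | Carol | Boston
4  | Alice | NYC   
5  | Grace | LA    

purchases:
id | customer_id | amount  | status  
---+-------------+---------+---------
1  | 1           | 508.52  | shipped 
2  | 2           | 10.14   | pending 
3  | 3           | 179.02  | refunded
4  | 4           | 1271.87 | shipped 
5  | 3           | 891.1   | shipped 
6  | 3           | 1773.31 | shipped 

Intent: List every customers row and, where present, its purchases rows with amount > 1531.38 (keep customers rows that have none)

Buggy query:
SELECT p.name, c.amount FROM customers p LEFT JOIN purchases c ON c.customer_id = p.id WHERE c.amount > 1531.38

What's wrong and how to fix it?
Bug: A WHERE condition on the right-hand table after LEFT JOIN drops unmatched parents

Fix: Put 'c.amount > 1531.38' in the JOIN's ON clause instead of WHERE

Corrected query:
SELECT p.name, c.amount FROM customers p LEFT JOIN purchases c ON c.customer_id = p.id AND c.amount > 1531.38

Result:
name  | amount 
------+--------
Dave  | NULL   
Frank | NULL   
Carol | 1773.31
Alice | NULL   
Grace | NULL   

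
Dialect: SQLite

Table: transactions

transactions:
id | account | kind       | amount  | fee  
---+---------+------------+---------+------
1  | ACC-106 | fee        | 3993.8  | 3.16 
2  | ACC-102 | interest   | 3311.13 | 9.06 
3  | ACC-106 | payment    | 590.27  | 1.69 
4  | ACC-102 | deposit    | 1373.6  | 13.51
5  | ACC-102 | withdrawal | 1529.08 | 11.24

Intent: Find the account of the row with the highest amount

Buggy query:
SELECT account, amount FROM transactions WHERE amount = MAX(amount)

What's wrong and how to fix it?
Bug: MAX(amount) is an aggregate and cannot be used directly in WHERE

Fix: Use a subquery: WHERE amount = (SELECT MAX(amount) FROM transactions)

Corrected query:
SELECT account, amount FROM transactions WHERE amount = (SELECT MAX(amount) FROM transactions)

Result:
account | amount
--------+-------
ACC-106 | 3993.8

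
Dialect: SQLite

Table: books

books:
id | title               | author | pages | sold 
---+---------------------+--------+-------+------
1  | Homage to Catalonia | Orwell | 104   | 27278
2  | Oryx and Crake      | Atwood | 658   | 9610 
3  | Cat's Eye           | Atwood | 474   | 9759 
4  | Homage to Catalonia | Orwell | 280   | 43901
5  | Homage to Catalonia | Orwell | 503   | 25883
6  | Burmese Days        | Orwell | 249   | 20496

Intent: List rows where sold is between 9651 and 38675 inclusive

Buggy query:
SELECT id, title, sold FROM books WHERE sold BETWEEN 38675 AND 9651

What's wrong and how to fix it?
Bug: BETWEEN expects the lower bound first; with 38675 AND 9651 the range is empty

Fix: Swap the bounds so the smaller value comes first

Corrected query:
SELECT id, title, sold FROM books WHERE sold BETWEEN 9651 AND 38675

Result:
id | title               | sold 
---+---------------------+------
1  | Homage to Catalonia | 27278
3  | Cat's Eye           | 9759 
5  | Homage to Catalonia | 25883
6  | Burmese Days        | 20496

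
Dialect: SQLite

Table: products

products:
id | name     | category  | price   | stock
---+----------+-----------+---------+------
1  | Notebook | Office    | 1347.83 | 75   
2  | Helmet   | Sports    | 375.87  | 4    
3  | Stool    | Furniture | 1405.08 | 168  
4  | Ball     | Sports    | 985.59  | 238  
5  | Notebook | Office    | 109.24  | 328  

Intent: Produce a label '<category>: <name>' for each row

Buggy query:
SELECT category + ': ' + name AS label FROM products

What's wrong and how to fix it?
Bug: SQLite uses || for string concatenation; + coerces text to numbers (yielding 0)

Fix: Replace + with || to concatenate text

Corrected query:
SELECT category || ': ' || name AS label FROM products

Result:
label           
----------------
Office: Notebook
Sports: Helmet  
Furniture: Stool
Sports: Ball    
Office: Notebook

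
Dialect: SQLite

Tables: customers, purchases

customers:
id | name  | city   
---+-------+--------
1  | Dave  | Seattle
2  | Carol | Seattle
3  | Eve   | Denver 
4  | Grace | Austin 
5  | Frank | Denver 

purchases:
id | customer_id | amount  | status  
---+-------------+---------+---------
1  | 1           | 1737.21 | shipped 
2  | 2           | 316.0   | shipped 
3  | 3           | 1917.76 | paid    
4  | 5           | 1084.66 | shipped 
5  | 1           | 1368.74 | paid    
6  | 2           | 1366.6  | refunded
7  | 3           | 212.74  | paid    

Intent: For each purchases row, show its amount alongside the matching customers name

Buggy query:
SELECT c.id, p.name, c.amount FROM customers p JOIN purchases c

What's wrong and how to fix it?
Bug: Missing join condition: each purchases row is matched to all customers rows instead of just its own

Fix: Add ON c.customer_id = p.id to the JOIN

Corrected query:
SELECT c.id, p.name, c.amount FROM customers p JOIN purchases c ON c.customer_id = p.id

Result:
id | name  | amount 
---+-------+--------
1  | Dave  | 1737.21
2  | Carol | 316    
3  | Eve   | 1917.76
4  | Frank | 1084.66
5  | Dave  | 1368.74
6  | Carol | 1366.6 
7  | Eve   | 212.74 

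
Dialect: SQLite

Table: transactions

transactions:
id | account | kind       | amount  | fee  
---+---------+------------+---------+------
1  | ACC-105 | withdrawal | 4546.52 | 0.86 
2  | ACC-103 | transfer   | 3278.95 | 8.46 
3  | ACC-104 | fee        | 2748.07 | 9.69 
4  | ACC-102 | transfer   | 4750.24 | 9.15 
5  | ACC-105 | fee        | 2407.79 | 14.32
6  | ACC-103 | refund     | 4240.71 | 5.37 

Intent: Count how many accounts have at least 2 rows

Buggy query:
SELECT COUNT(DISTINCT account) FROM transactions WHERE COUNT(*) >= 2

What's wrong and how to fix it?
Bug: COUNT(*) cannot appear in WHERE; the per-group count doesn't exist yet

Fix: Group first with HAVING COUNT(*) >= 2, then COUNT the resulting groups

Corrected query:
SELECT COUNT(*) FROM (SELECT account FROM transactions GROUP BY account HAVING COUNT(*) >= 2)

Result:
COUNT(*)
--------
2       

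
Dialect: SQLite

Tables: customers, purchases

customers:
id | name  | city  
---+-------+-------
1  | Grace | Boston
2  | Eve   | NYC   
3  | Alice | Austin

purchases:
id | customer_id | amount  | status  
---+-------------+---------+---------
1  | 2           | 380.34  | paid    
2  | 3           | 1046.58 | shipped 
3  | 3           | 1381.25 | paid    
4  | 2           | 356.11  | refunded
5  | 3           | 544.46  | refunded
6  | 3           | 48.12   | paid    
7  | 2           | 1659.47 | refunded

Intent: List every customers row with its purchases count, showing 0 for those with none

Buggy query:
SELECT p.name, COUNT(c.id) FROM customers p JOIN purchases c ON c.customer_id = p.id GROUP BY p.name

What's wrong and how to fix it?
Bug: An inner join excludes parents with zero children

Fix: Switch to LEFT JOIN to retain unmatched parent rows

Corrected query:
SELECT p.name, COUNT(c.id) FROM customers p LEFT JOIN purchases c ON c.customer_id = p.id GROUP BY p.name

Result:
name  | COUNT(c.id)
------+------------
Alice | 4          
Eve   | 3          
Grace | 0          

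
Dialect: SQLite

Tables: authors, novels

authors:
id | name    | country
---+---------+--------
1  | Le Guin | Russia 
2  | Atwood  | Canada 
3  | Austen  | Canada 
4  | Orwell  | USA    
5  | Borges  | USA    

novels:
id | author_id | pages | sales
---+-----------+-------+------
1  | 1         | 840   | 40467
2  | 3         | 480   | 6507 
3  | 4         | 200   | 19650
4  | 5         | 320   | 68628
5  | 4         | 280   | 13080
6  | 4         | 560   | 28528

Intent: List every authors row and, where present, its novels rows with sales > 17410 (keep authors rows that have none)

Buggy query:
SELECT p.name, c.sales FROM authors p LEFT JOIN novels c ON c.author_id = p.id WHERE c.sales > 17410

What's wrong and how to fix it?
Bug: A WHERE condition on the right-hand table after LEFT JOIN drops unmatched parents

Fix: Put 'c.sales > 17410' in the JOIN's ON clause instead of WHERE

Corrected query:
SELECT p.name, c.sales FROM authors p LEFT JOIN novels c ON c.author_id = p.id AND c.sales > 17410

Result:
name    | sales
--------+------
Le Guin | 40467
Atwood  | NULL 
Austen  | NULL 
Orwell  | 19650
Orwell  | 28528
Borges  | 68628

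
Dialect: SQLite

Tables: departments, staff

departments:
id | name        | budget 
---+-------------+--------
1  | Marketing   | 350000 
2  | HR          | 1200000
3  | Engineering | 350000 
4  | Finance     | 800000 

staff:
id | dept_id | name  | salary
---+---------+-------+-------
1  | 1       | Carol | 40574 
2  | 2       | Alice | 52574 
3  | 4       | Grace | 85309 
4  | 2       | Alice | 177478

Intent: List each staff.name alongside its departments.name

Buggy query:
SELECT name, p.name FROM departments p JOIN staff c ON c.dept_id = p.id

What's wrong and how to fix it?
Bug: Both tables have a 'name' column; the unqualified reference is ambiguous

Fix: Prefix ambiguous columns with the table alias

Corrected query:
SELECT c.name, p.name FROM departments p JOIN staff c ON c.dept_id = p.id

Result:
name  | name     
------+----------
Carol | Marketing
Alice | HR       
Grace | Finance  
Alice | HR       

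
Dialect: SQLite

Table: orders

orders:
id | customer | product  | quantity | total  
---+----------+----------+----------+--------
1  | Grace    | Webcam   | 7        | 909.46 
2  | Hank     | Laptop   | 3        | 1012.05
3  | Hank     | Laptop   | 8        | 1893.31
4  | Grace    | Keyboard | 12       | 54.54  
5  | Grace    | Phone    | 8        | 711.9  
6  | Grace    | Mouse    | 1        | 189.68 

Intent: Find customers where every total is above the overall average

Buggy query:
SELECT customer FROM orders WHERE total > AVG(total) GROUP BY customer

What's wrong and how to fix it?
Bug: WHERE evaluates per row before aggregation, so AVG() is unavailable

Fix: Compute the overall average in a scalar subquery and compare each group's MIN against it in HAVING

Corrected query:
SELECT customer FROM orders GROUP BY customer HAVING MIN(total) > (SELECT AVG(total) FROM orders)

Result:
customer
--------
Hank    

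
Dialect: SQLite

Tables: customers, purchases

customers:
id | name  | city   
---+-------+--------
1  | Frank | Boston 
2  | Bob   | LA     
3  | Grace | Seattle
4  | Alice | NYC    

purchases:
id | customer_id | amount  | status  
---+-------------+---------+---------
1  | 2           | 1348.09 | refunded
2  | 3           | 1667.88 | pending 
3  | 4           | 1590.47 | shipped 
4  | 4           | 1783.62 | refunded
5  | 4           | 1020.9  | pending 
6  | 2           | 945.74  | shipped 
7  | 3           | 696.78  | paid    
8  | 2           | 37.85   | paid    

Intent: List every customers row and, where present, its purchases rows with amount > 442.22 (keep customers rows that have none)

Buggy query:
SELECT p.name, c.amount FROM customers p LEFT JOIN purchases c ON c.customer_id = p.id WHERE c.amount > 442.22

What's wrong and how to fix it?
Bug: A WHERE condition on the right-hand table after LEFT JOIN drops unmatched parents

Fix: Move the right-table condition into the ON clause so unmatched parents are kept

Corrected query:
SELECT p.name, c.amount FROM customers p LEFT JOIN purchases c ON c.customer_id = p.id AND c.amount > 442.22

Result:
name  | amount 
------+--------
Frank | NULL   
Bob   | 945.74 
Bob   | 1348.09
Grace | 696.78 
Grace | 1667.88
Alice | 1020.9 
Alice | 1590.47
Alice | 1783.62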